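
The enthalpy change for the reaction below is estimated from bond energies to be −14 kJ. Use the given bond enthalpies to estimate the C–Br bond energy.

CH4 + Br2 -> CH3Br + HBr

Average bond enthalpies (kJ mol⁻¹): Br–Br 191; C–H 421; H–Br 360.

Let D be the C–Br bond energy.
Σ(broken) = 1×191 + 4×421 = 1875
Σ(formed) = 1×D + 3×421 + 1×360 = 1623 + D
ΔH = Σ(broken) − Σ(formed) = (1875) − (1623 + D) = +252 − D
Setting this equal to −14 kJ gives D = 266 kJ/mol.

D(C–Br) ≈ 266 kJ/mol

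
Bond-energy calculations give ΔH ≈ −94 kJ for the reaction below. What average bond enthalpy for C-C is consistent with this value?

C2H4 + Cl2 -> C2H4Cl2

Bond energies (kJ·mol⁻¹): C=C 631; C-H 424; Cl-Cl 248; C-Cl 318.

Let D be the C-C bond energy.
Σ(broken) = 4×424 + 1×631 + 1×248 = 2575
Σ(formed) = 1×D + 2×318 + 4×424 = 2332 + D
ΔH = Σ(broken) − Σ(formed) = (2575) − (2332 + D) = +243 − D
Setting this equal to −94 kJ gives D = 337 kJ/mol.

D(C-C) ≈ 337 kJ/mol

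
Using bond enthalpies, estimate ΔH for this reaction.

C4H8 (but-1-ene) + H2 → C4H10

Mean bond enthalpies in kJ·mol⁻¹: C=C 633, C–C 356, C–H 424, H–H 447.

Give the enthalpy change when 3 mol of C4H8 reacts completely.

Bonds broken (reactants):
  C–C: 2 × 356 = 712
  C–H: 8 × 424 = 3392
  C=C: 1 × 633 = 633
  H–H: 1 × 447 = 447
  Σ(broken) = 5184 kJ
Bonds formed (products):
  C–C: 3 × 356 = 1068
  C–H: 10 × 424 = 4240
  Σ(formed) = 5308 kJ
ΔH = Σ(broken) − Σ(formed) = 5184 − 5308 = −124 kJ
For 3× the reaction as written: 3 × (−124) = −372 kJ

ΔH = −372 kJ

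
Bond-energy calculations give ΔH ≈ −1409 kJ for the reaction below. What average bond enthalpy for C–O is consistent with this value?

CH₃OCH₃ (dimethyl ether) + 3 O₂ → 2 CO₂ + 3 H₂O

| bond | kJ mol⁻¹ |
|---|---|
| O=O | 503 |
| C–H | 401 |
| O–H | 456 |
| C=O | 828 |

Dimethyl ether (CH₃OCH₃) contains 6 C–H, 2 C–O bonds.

Let D be the C–O bond energy.
Σ(broken) = 6×401 + 2×D + 3×503 = 3915 + 2D
Σ(formed) = 4×828 + 6×456 = 6048
ΔH = Σ(broken) − Σ(formed) = (3915 + 2D) − (6048) = −2133 + 2D
Setting this equal to −1409 kJ gives 2D = 724, so D = 362 kJ/mol.

D(C–O) ≈ 362 kJ/mol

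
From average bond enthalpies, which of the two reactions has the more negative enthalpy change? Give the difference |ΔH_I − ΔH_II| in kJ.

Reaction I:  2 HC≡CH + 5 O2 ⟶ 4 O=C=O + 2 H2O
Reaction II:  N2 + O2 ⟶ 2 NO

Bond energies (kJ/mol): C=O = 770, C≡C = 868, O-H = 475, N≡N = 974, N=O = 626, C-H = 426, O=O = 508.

Reaction I:
  Bonds broken (reactants):
    C≡C: 2 × 868 = 1736
    C-H: 4 × 426 = 1704
    O=O: 5 × 508 = 2540
    Σ(broken) = 5980 kJ
  Bonds formed (products):
    C=O: 8 × 770 = 6160
    O-H: 4 × 475 = 1900
    Σ(formed) = 8060 kJ
  ΔH_I = 5980 − 8060 = −2080 kJ
Reaction II:
  Bonds broken (reactants):
    N≡N: 1 × 974 = 974
    O=O: 1 × 508 = 508
    Σ(broken) = 1482 kJ
  Bonds formed (products):
    N=O: 2 × 626 = 1252
    Σ(formed) = 1252 kJ
  ΔH_II = 1482 − 1252 = +230 kJ
ΔH_I − ΔH_II = −2310 kJ, so reaction I has the more negative ΔH; |ΔH_I − ΔH_II| = 2310 kJ.

Reaction I, by 2310 kJ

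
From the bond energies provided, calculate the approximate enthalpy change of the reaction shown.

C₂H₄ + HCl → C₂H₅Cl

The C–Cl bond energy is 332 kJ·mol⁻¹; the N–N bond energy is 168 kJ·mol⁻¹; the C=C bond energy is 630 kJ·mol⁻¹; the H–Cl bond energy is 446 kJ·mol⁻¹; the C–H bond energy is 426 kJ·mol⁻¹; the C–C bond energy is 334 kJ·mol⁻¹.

Bonds broken (reactants):
  C–H: 4 × 426 = 1704
  C=C: 1 × 630 = 630
  H–Cl: 1 × 446 = 446
  Σ(broken) = 2780 kJ
Bonds formed (products):
  C–C: 1 × 334 = 334
  C–Cl: 1 × 332 = 332
  C–H: 5 × 426 = 2130
  Σ(formed) = 2796 kJ
ΔH = Σ(broken) − Σ(formed) = 2780 − 2796 = −16 kJ

ΔH ≈ −16 kJ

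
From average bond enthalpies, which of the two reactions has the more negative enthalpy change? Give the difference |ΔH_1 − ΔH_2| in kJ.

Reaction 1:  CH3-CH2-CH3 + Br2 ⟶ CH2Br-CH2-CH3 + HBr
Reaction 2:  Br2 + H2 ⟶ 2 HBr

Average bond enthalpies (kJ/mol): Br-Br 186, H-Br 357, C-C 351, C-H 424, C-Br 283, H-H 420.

Reaction 2, by 78 kJ

Reaction 1:
  Bonds broken (reactants):
    Br-Br: 1 × 186 = 186
    C-C: 2 × 351 = 702
    C-H: 8 × 424 = 3392
    Σ(broken) = 4280 kJ
  Bonds formed (products):
    C-Br: 1 × 283 = 283
    C-C: 2 × 351 = 702
    C-H: 7 × 424 = 2968
    H-Br: 1 × 357 = 357
    Σ(formed) = 4310 kJ
  ΔH_1 = 4280 − 4310 = −30 kJ
Reaction 2:
  Bonds broken (reactants):
    Br-Br: 1 × 186 = 186
    H-H: 1 × 420 = 420
    Σ(broken) = 606 kJ
  Bonds formed (products):
    H-Br: 2 × 357 = 714
    Σ(formed) = 714 kJ
  ΔH_2 = 606 − 714 = −108 kJ
ΔH_1 − ΔH_2 = +78 kJ, so reaction 2 has the more negative ΔH; |ΔH_1 − ΔH_2| = 78 kJ.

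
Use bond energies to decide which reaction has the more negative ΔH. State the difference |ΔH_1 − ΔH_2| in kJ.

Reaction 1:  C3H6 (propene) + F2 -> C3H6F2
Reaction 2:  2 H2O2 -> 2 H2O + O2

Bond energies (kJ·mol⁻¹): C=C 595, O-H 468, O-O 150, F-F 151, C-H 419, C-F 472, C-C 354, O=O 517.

Reaction 1:
  Bonds broken (reactants):
    C-C: 1 × 354 = 354
    C-H: 6 × 419 = 2514
    C=C: 1 × 595 = 595
    F-F: 1 × 151 = 151
    Σ(broken) = 3614 kJ
  Bonds formed (products):
    C-C: 2 × 354 = 708
    C-F: 2 × 472 = 944
    C-H: 6 × 419 = 2514
    Σ(formed) = 4166 kJ
  ΔH_1 = 3614 − 4166 = −552 kJ
Reaction 2:
  Bonds broken (reactants):
    O-H: 4 × 468 = 1872
    O-O: 2 × 150 = 300
    Σ(broken) = 2172 kJ
  Bonds formed (products):
    O-H: 4 × 468 = 1872
    O=O: 1 × 517 = 517
    Σ(formed) = 2389 kJ
  ΔH_2 = 2172 − 2389 = −217 kJ
ΔH_1 − ΔH_2 = −335 kJ, so reaction 1 has the more negative ΔH; |ΔH_1 − ΔH_2| = 335 kJ.

Reaction 1, by 335 kJ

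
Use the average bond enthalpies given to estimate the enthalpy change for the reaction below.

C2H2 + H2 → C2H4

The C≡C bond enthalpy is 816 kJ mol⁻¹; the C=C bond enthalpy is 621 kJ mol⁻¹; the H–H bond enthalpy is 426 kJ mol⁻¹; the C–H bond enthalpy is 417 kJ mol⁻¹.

Bonds broken (reactants):
  C≡C: 1 × 816 = 816
  C–H: 2 × 417 = 834
  H–H: 1 × 426 = 426
  Σ(broken) = 2076 kJ
Bonds formed (products):
  C–H: 4 × 417 = 1668
  C=C: 1 × 621 = 621
  Σ(formed) = 2289 kJ
ΔH = Σ(broken) − Σ(formed) = 2076 − 2289 = −213 kJ

ΔH ≈ −213 kJ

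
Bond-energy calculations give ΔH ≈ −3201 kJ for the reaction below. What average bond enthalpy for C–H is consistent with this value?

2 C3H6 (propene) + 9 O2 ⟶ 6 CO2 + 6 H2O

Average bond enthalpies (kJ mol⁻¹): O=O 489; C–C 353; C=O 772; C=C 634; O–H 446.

D(C–H) ≈ 420 kJ/mol

Let D be the C–H bond energy.
Σ(broken) = 2×353 + 12×D + 2×634 + 9×489 = 6375 + 12D
Σ(formed) = 12×772 + 12×446 = 14616
ΔH = Σ(broken) − Σ(formed) = (6375 + 12D) − (14616) = −8241 + 12D
Setting this equal to −3201 kJ gives 12D = 5040, so D = 420 kJ/mol.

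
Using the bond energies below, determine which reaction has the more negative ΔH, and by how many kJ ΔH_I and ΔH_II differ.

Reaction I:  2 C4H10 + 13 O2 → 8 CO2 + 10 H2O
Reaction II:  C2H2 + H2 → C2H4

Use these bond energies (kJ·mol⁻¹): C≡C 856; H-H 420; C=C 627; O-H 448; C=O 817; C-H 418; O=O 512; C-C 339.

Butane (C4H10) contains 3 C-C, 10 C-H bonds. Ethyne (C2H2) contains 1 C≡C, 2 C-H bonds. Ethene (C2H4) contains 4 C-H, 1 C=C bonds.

Reaction I:
  Bonds broken (reactants):
    C-C: 6 × 339 = 2034
    C-H: 20 × 418 = 8360
    O=O: 13 × 512 = 6656
    Σ(broken) = 17050 kJ
  Bonds formed (products):
    C=O: 16 × 817 = 13072
    O-H: 20 × 448 = 8960
    Σ(formed) = 22032 kJ
  ΔH_I = 17050 − 22032 = −4982 kJ
Reaction II:
  Bonds broken (reactants):
    C≡C: 1 × 856 = 856
    C-H: 2 × 418 = 836
    H-H: 1 × 420 = 420
    Σ(broken) = 2112 kJ
  Bonds formed (products):
    C-H: 4 × 418 = 1672
    C=C: 1 × 627 = 627
    Σ(formed) = 2299 kJ
  ΔH_II = 2112 − 2299 = −187 kJ
ΔH_I − ΔH_II = −4795 kJ, so reaction I has the more negative ΔH; |ΔH_I − ΔH_II| = 4795 kJ.

Reaction I, by 4795 kJ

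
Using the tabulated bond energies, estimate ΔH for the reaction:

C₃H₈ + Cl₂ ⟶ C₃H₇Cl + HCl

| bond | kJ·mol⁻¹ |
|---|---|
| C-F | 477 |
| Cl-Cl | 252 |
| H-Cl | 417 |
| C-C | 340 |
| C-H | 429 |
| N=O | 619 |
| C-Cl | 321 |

ΔH ≈ −57 kJ

Bonds broken (reactants):
  C-C: 2 × 340 = 680
  C-H: 8 × 429 = 3432
  Cl-Cl: 1 × 252 = 252
  Σ(broken) = 4364 kJ
Bonds formed (products):
  C-C: 2 × 340 = 680
  C-Cl: 1 × 321 = 321
  C-H: 7 × 429 = 3003
  H-Cl: 1 × 417 = 417
  Σ(formed) = 4421 kJ
ΔH = Σ(broken) − Σ(formed) = 4364 − 4421 = −57 kJ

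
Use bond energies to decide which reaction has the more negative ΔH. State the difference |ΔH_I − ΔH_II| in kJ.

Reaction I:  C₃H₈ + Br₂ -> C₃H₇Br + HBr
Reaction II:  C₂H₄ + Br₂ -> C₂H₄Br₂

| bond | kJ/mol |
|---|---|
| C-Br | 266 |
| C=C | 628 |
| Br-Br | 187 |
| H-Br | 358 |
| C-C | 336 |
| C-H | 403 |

Reaction I:
  Bonds broken (reactants):
    Br-Br: 1 × 187 = 187
    C-C: 2 × 336 = 672
    C-H: 8 × 403 = 3224
    Σ(broken) = 4083 kJ
  Bonds formed (products):
    C-Br: 1 × 266 = 266
    C-C: 2 × 336 = 672
    C-H: 7 × 403 = 2821
    H-Br: 1 × 358 = 358
    Σ(formed) = 4117 kJ
  ΔH_I = 4083 − 4117 = −34 kJ
Reaction II:
  Bonds broken (reactants):
    Br-Br: 1 × 187 = 187
    C-H: 4 × 403 = 1612
    C=C: 1 × 628 = 628
    Σ(broken) = 2427 kJ
  Bonds formed (products):
    C-Br: 2 × 266 = 532
    C-C: 1 × 336 = 336
    C-H: 4 × 403 = 1612
    Σ(formed) = 2480 kJ
  ΔH_II = 2427 − 2480 = −53 kJ
ΔH_I − ΔH_II = +19 kJ, so reaction II has the more negative ΔH; |ΔH_I − ΔH_II| = 19 kJ.

Reaction II, by 19 kJ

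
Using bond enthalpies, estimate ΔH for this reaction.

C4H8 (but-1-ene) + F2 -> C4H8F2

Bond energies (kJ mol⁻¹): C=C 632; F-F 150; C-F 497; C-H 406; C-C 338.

ΔH ≈ −550 kJ

Bonds broken (reactants):
  C-C: 2 × 338 = 676
  C-H: 8 × 406 = 3248
  C=C: 1 × 632 = 632
  F-F: 1 × 150 = 150
  Σ(broken) = 4706 kJ
Bonds formed (products):
  C-C: 3 × 338 = 1014
  C-F: 2 × 497 = 994
  C-H: 8 × 406 = 3248
  Σ(formed) = 5256 kJ
ΔH = Σ(broken) − Σ(formed) = 4706 − 5256 = −550 kJ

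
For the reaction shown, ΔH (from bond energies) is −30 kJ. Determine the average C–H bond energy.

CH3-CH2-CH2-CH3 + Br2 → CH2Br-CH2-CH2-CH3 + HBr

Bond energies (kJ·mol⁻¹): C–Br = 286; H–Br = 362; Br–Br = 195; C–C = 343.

D(C–H) ≈ 423 kJ/mol

Let D be the C–H bond energy.
Σ(broken) = 1×195 + 3×343 + 10×D = 1224 + 10D
Σ(formed) = 1×286 + 3×343 + 9×D + 1×362 = 1677 + 9D
ΔH = Σ(broken) − Σ(formed) = (1224 + 10D) − (1677 + 9D) = −453 + D
Setting this equal to −30 kJ gives D = 423 kJ/mol.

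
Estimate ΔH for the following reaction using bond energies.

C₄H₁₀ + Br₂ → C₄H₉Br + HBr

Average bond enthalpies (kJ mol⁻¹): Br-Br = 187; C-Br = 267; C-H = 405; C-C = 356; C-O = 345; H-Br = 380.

ΔH ≈ −55 kJ

Bonds broken (reactants):
  Br-Br: 1 × 187 = 187
  C-C: 3 × 356 = 1068
  C-H: 10 × 405 = 4050
  Σ(broken) = 5305 kJ
Bonds formed (products):
  C-Br: 1 × 267 = 267
  C-C: 3 × 356 = 1068
  C-H: 9 × 405 = 3645
  H-Br: 1 × 380 = 380
  Σ(formed) = 5360 kJ
ΔH = Σ(broken) − Σ(formed) = 5305 − 5360 = −55 kJ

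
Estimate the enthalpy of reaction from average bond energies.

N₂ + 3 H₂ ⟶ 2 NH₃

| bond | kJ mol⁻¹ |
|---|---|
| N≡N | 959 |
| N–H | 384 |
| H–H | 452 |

Bonds broken (reactants):
  H–H: 3 × 452 = 1356
  N≡N: 1 × 959 = 959
  Σ(broken) = 2315 kJ
Bonds formed (products):
  N–H: 6 × 384 = 2304
  Σ(formed) = 2304 kJ
ΔH = Σ(broken) − Σ(formed) = 2315 − 2304 = +11 kJ

ΔH ≈ +11 kJ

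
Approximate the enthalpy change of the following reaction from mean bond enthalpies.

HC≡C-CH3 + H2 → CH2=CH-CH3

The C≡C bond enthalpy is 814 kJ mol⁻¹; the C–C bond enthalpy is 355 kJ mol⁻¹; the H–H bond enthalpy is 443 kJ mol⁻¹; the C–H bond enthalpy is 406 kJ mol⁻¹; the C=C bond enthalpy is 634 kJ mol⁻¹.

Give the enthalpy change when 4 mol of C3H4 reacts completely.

ΔH = −756 kJ

Bonds broken (reactants):
  C≡C: 1 × 814 = 814
  C–C: 1 × 355 = 355
  C–H: 4 × 406 = 1624
  H–H: 1 × 443 = 443
  Σ(broken) = 3236 kJ
Bonds formed (products):
  C–C: 1 × 355 = 355
  C–H: 6 × 406 = 2436
  C=C: 1 × 634 = 634
  Σ(formed) = 3425 kJ
ΔH = Σ(broken) − Σ(formed) = 3236 − 3425 = −189 kJ
For 4× the reaction as written: 4 × (−189) = −756 kJ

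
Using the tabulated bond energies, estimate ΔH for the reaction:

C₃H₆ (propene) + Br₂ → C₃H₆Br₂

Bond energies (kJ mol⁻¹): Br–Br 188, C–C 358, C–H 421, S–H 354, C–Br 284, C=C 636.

Bonds broken (reactants):
  Br–Br: 1 × 188 = 188
  C–C: 1 × 358 = 358
  C–H: 6 × 421 = 2526
  C=C: 1 × 636 = 636
  Σ(broken) = 3708 kJ
Bonds formed (products):
  C–Br: 2 × 284 = 568
  C–C: 2 × 358 = 716
  C–H: 6 × 421 = 2526
  Σ(formed) = 3810 kJ
ΔH = Σ(broken) − Σ(formed) = 3708 − 3810 = −102 kJ

ΔH ≈ −102 kJ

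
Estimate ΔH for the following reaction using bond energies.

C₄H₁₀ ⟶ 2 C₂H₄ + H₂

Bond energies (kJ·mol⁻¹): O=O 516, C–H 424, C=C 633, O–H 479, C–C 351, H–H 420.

Bonds broken (reactants):
  C–C: 3 × 351 = 1053
  C–H: 10 × 424 = 4240
  Σ(broken) = 5293 kJ
Bonds formed (products):
  C–H: 8 × 424 = 3392
  C=C: 2 × 633 = 1266
  H–H: 1 × 420 = 420
  Σ(formed) = 5078 kJ
ΔH = Σ(broken) − Σ(formed) = 5293 − 5078 = +215 kJ

ΔH ≈ +215 kJ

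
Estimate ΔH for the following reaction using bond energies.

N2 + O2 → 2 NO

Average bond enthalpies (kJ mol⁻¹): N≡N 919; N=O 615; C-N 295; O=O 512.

Bonds broken (reactants):
  N≡N: 1 × 919 = 919
  O=O: 1 × 512 = 512
  Σ(broken) = 1431 kJ
Bonds formed (products):
  N=O: 2 × 615 = 1230
  Σ(formed) = 1230 kJ
ΔH = Σ(broken) − Σ(formed) = 1431 − 1230 = +201 kJ

ΔH ≈ +201 kJ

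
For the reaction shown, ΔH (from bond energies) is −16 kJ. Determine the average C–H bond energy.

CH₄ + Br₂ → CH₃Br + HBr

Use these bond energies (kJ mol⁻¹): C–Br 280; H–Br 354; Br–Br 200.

Let D be the C–H bond energy.
Σ(broken) = 1×200 + 4×D = 200 + 4D
Σ(formed) = 1×280 + 3×D + 1×354 = 634 + 3D
ΔH = Σ(broken) − Σ(formed) = (200 + 4D) − (634 + 3D) = −434 + D
Setting this equal to −16 kJ gives D = 418 kJ/mol.

D(C–H) ≈ 418 kJ/mol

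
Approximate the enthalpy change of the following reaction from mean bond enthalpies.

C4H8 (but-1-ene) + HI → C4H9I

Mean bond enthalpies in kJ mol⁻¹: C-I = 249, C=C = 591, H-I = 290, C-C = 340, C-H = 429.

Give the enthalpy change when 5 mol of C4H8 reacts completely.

ΔH = −685 kJ

Bonds broken (reactants):
  C-C: 2 × 340 = 680
  C-H: 8 × 429 = 3432
  C=C: 1 × 591 = 591
  H-I: 1 × 290 = 290
  Σ(broken) = 4993 kJ
Bonds formed (products):
  C-C: 3 × 340 = 1020
  C-H: 9 × 429 = 3861
  C-I: 1 × 249 = 249
  Σ(formed) = 5130 kJ
ΔH = Σ(broken) − Σ(formed) = 4993 − 5130 = −137 kJ
For 5× the reaction as written: 5 × (−137) = −685 kJ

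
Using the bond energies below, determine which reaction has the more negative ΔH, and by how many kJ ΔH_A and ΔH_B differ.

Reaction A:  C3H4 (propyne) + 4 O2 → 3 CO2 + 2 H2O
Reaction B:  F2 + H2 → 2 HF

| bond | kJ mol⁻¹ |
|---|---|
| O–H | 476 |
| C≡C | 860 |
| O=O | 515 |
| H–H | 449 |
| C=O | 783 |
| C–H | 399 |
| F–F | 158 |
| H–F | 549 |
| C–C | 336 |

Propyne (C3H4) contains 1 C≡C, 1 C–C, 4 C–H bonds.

Reaction A, by 1259 kJ

Reaction A:
  Bonds broken (reactants):
    C≡C: 1 × 860 = 860
    C–C: 1 × 336 = 336
    C–H: 4 × 399 = 1596
    O=O: 4 × 515 = 2060
    Σ(broken) = 4852 kJ
  Bonds formed (products):
    C=O: 6 × 783 = 4698
    O–H: 4 × 476 = 1904
    Σ(formed) = 6602 kJ
  ΔH_A = 4852 − 6602 = −1750 kJ
Reaction B:
  Bonds broken (reactants):
    F–F: 1 × 158 = 158
    H–H: 1 × 449 = 449
    Σ(broken) = 607 kJ
  Bonds formed (products):
    H–F: 2 × 549 = 1098
    Σ(formed) = 1098 kJ
  ΔH_B = 607 − 1098 = −491 kJ
ΔH_A − ΔH_B = −1259 kJ, so reaction A has the more negative ΔH; |ΔH_A − ΔH_B| = 1259 kJ.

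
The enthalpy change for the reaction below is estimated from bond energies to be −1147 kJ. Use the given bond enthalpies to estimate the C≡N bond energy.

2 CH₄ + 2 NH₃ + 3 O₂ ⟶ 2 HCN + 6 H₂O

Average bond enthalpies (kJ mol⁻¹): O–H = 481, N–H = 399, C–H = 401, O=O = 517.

D(C≡N) ≈ 863 kJ/mol

Let D be the C≡N bond energy.
Σ(broken) = 8×401 + 6×399 + 3×517 = 7153
Σ(formed) = 2×D + 2×401 + 12×481 = 6574 + 2D
ΔH = Σ(broken) − Σ(formed) = (7153) − (6574 + 2D) = +579 − 2D
Setting this equal to −1147 kJ gives 2D = 1726, so D = 863 kJ/mol.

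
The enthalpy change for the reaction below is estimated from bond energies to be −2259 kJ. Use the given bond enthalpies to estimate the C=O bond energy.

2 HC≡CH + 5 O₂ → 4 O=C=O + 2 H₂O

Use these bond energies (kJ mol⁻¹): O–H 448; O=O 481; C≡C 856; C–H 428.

Let D be the C=O bond energy.
Σ(broken) = 2×856 + 4×428 + 5×481 = 5829
Σ(formed) = 8×D + 4×448 = 1792 + 8D
ΔH = Σ(broken) − Σ(formed) = (5829) − (1792 + 8D) = +4037 − 8D
Setting this equal to −2259 kJ gives 8D = 6296, so D = 787 kJ/mol.

D(C=O) ≈ 787 kJ/mol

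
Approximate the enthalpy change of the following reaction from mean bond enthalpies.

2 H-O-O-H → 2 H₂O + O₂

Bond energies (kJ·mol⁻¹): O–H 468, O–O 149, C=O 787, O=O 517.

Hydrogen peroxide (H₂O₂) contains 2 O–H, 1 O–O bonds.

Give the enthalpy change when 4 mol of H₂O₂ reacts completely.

ΔH = −438 kJ

Bonds broken (reactants):
  O–H: 4 × 468 = 1872
  O–O: 2 × 149 = 298
  Σ(broken) = 2170 kJ
Bonds formed (products):
  O–H: 4 × 468 = 1872
  O=O: 1 × 517 = 517
  Σ(formed) = 2389 kJ
ΔH = Σ(broken) − Σ(formed) = 2170 − 2389 = −219 kJ
For 2× the reaction as written: 2 × (−219) = −438 kJ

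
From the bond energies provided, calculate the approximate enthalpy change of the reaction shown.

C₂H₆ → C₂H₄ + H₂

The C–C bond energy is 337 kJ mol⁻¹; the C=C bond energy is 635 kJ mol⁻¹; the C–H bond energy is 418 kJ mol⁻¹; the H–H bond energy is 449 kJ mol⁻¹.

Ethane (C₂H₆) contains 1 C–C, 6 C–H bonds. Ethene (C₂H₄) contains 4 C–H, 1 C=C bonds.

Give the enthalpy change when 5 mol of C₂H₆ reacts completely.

ΔH = +445 kJ

Bonds broken (reactants):
  C–C: 1 × 337 = 337
  C–H: 6 × 418 = 2508
  Σ(broken) = 2845 kJ
Bonds formed (products):
  C–H: 4 × 418 = 1672
  C=C: 1 × 635 = 635
  H–H: 1 × 449 = 449
  Σ(formed) = 2756 kJ
ΔH = Σ(broken) − Σ(formed) = 2845 − 2756 = +89 kJ
For 5× the reaction as written: 5 × (+89) = +445 kJ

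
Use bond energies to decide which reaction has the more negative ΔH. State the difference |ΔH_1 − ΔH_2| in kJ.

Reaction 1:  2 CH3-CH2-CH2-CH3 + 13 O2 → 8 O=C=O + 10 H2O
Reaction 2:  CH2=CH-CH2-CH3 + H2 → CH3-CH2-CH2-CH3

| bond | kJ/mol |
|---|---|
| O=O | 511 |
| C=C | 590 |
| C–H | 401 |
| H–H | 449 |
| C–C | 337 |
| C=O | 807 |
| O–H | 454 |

Reaction 1, by 5207 kJ

Reaction 1:
  Bonds broken (reactants):
    C–C: 6 × 337 = 2022
    C–H: 20 × 401 = 8020
    O=O: 13 × 511 = 6643
    Σ(broken) = 16685 kJ
  Bonds formed (products):
    C=O: 16 × 807 = 12912
    O–H: 20 × 454 = 9080
    Σ(formed) = 21992 kJ
  ΔH_1 = 16685 − 21992 = −5307 kJ
Reaction 2:
  Bonds broken (reactants):
    C–C: 2 × 337 = 674
    C–H: 8 × 401 = 3208
    C=C: 1 × 590 = 590
    H–H: 1 × 449 = 449
    Σ(broken) = 4921 kJ
  Bonds formed (products):
    C–C: 3 × 337 = 1011
    C–H: 10 × 401 = 4010
    Σ(formed) = 5021 kJ
  ΔH_2 = 4921 − 5021 = −100 kJ
ΔH_1 − ΔH_2 = −5207 kJ, so reaction 1 has the more negative ΔH; |ΔH_1 − ΔH_2| = 5207 kJ.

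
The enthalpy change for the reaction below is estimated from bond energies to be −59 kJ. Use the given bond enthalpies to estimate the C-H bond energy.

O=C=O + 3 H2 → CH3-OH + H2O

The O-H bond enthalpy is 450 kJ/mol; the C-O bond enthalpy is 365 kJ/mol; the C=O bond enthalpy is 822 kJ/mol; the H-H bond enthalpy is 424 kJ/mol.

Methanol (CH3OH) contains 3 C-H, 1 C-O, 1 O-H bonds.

D(C-H) ≈ 420 kJ/mol

Let D be the C-H bond energy.
Σ(broken) = 2×822 + 3×424 = 2916
Σ(formed) = 3×D + 1×365 + 3×450 = 1715 + 3D
ΔH = Σ(broken) − Σ(formed) = (2916) − (1715 + 3D) = +1201 − 3D
Setting this equal to −59 kJ gives 3D = 1260, so D = 420 kJ/mol.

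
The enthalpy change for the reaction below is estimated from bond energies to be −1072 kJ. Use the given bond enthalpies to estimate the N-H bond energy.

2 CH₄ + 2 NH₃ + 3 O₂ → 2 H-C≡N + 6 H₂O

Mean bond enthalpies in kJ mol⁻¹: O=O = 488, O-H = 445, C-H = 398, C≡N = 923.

D(N-H) ≈ 377 kJ/mol

Let D be the N-H bond energy.
Σ(broken) = 8×398 + 6×D + 3×488 = 4648 + 6D
Σ(formed) = 2×923 + 2×398 + 12×445 = 7982
ΔH = Σ(broken) − Σ(formed) = (4648 + 6D) − (7982) = −3334 + 6D
Setting this equal to −1072 kJ gives 6D = 2262, so D = 377 kJ/mol.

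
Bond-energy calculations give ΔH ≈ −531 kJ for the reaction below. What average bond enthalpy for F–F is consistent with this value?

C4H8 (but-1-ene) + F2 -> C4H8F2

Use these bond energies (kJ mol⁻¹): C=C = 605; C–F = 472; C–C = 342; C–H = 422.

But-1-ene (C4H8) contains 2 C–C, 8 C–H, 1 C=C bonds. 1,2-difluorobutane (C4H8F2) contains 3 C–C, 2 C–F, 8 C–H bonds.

D(F–F) ≈ 150 kJ/mol

Let D be the F–F bond energy.
Σ(broken) = 2×342 + 8×422 + 1×605 + 1×D = 4665 + D
Σ(formed) = 3×342 + 2×472 + 8×422 = 5346
ΔH = Σ(broken) − Σ(formed) = (4665 + D) − (5346) = −681 + D
Setting this equal to −531 kJ gives D = 150 kJ/mol.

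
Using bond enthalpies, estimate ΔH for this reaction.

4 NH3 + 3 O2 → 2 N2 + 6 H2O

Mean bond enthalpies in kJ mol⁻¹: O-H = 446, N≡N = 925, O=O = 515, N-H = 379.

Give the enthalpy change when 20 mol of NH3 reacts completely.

Bonds broken (reactants):
  N-H: 12 × 379 = 4548
  O=O: 3 × 515 = 1545
  Σ(broken) = 6093 kJ
Bonds formed (products):
  N≡N: 2 × 925 = 1850
  O-H: 12 × 446 = 5352
  Σ(formed) = 7202 kJ
ΔH = Σ(broken) − Σ(formed) = 6093 − 7202 = −1109 kJ
For 5× the reaction as written: 5 × (−1109) = −5545 kJ

ΔH = −5545 kJ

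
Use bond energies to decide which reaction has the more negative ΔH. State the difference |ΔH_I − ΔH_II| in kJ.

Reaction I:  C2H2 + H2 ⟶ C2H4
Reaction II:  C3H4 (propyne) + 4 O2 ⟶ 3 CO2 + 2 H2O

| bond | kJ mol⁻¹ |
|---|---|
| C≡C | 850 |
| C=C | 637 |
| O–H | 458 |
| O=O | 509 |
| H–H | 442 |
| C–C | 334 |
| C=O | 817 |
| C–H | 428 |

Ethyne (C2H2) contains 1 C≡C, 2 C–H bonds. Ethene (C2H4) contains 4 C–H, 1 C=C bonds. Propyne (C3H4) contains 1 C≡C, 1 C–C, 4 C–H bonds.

Reaction II, by 1601 kJ

Reaction I:
  Bonds broken (reactants):
    C≡C: 1 × 850 = 850
    C–H: 2 × 428 = 856
    H–H: 1 × 442 = 442
    Σ(broken) = 2148 kJ
  Bonds formed (products):
    C–H: 4 × 428 = 1712
    C=C: 1 × 637 = 637
    Σ(formed) = 2349 kJ
  ΔH_I = 2148 − 2349 = −201 kJ
Reaction II:
  Bonds broken (reactants):
    C≡C: 1 × 850 = 850
    C–C: 1 × 334 = 334
    C–H: 4 × 428 = 1712
    O=O: 4 × 509 = 2036
    Σ(broken) = 4932 kJ
  Bonds formed (products):
    C=O: 6 × 817 = 4902
    O–H: 4 × 458 = 1832
    Σ(formed) = 6734 kJ
  ΔH_II = 4932 − 6734 = −1802 kJ
ΔH_I − ΔH_II = +1601 kJ, so reaction II has the more negative ΔH; |ΔH_I − ΔH_II| = 1601 kJ.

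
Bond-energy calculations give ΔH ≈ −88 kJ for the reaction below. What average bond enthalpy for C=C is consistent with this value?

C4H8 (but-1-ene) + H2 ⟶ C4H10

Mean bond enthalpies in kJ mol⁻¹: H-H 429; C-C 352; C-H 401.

D(C=C) ≈ 637 kJ/mol

Let D be the C=C bond energy.
Σ(broken) = 2×352 + 8×401 + 1×D + 1×429 = 4341 + D
Σ(formed) = 3×352 + 10×401 = 5066
ΔH = Σ(broken) − Σ(formed) = (4341 + D) − (5066) = −725 + D
Setting this equal to −88 kJ gives D = 637 kJ/mol.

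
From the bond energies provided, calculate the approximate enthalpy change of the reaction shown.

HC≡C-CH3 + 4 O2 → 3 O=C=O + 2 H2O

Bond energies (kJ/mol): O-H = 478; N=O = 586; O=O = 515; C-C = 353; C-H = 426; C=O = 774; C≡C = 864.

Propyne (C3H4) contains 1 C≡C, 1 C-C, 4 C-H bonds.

ΔH ≈ −1575 kJ

Bonds broken (reactants):
  C≡C: 1 × 864 = 864
  C-C: 1 × 353 = 353
  C-H: 4 × 426 = 1704
  O=O: 4 × 515 = 2060
  Σ(broken) = 4981 kJ
Bonds formed (products):
  C=O: 6 × 774 = 4644
  O-H: 4 × 478 = 1912
  Σ(formed) = 6556 kJ
ΔH = Σ(broken) − Σ(formed) = 4981 − 6556 = −1575 kJ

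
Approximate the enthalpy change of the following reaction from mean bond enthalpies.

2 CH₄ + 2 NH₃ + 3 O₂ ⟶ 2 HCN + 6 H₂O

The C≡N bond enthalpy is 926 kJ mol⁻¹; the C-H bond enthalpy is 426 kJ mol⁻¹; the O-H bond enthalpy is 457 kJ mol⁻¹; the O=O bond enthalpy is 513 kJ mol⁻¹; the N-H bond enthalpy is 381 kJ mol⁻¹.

Bonds broken (reactants):
  C-H: 8 × 426 = 3408
  N-H: 6 × 381 = 2286
  O=O: 3 × 513 = 1539
  Σ(broken) = 7233 kJ
Bonds formed (products):
  C≡N: 2 × 926 = 1852
  C-H: 2 × 426 = 852
  O-H: 12 × 457 = 5484
  Σ(formed) = 8188 kJ
ΔH = Σ(broken) − Σ(formed) = 7233 − 8188 = −955 kJ

ΔH ≈ −955 kJ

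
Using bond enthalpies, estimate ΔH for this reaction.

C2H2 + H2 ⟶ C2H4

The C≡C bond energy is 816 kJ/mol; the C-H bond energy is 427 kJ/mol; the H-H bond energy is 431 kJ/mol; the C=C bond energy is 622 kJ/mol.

ΔH ≈ −229 kJ

Bonds broken (reactants):
  C≡C: 1 × 816 = 816
  C-H: 2 × 427 = 854
  H-H: 1 × 431 = 431
  Σ(broken) = 2101 kJ
Bonds formed (products):
  C-H: 4 × 427 = 1708
  C=C: 1 × 622 = 622
  Σ(formed) = 2330 kJ
ΔH = Σ(broken) − Σ(formed) = 2101 − 2330 = −229 kJ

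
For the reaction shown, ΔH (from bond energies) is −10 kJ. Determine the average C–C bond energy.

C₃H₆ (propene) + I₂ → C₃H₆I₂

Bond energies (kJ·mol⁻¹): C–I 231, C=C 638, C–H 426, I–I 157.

Let D be the C–C bond energy.
Σ(broken) = 1×D + 6×426 + 1×638 + 1×157 = 3351 + D
Σ(formed) = 2×D + 6×426 + 2×231 = 3018 + 2D
ΔH = Σ(broken) − Σ(formed) = (3351 + D) − (3018 + 2D) = +333 − D
Setting this equal to −10 kJ gives D = 343 kJ/mol.

D(C–C) ≈ 343 kJ/mol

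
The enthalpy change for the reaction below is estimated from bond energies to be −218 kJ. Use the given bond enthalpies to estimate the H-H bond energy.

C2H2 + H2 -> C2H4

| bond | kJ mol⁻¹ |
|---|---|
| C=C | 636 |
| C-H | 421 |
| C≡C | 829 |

Let D be the H-H bond energy.
Σ(broken) = 1×829 + 2×421 + 1×D = 1671 + D
Σ(formed) = 4×421 + 1×636 = 2320
ΔH = Σ(broken) − Σ(formed) = (1671 + D) − (2320) = −649 + D
Setting this equal to −218 kJ gives D = 431 kJ/mol.

D(H-H) ≈ 431 kJ/mol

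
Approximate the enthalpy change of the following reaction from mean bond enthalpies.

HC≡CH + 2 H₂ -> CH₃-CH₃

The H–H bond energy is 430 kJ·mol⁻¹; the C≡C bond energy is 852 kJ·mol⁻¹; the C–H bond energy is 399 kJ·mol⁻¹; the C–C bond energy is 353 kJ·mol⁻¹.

Bonds broken (reactants):
  C≡C: 1 × 852 = 852
  C–H: 2 × 399 = 798
  H–H: 2 × 430 = 860
  Σ(broken) = 2510 kJ
Bonds formed (products):
  C–C: 1 × 353 = 353
  C–H: 6 × 399 = 2394
  Σ(formed) = 2747 kJ
ΔH = Σ(broken) − Σ(formed) = 2510 − 2747 = −237 kJ

ΔH ≈ −237 kJ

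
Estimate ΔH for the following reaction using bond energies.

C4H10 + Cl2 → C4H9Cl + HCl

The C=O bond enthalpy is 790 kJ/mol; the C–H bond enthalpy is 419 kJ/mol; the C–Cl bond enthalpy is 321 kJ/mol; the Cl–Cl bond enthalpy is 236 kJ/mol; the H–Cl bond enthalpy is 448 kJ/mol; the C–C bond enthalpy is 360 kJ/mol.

Bonds broken (reactants):
  C–C: 3 × 360 = 1080
  C–H: 10 × 419 = 4190
  Cl–Cl: 1 × 236 = 236
  Σ(broken) = 5506 kJ
Bonds formed (products):
  C–C: 3 × 360 = 1080
  C–Cl: 1 × 321 = 321
  C–H: 9 × 419 = 3771
  H–Cl: 1 × 448 = 448
  Σ(formed) = 5620 kJ
ΔH = Σ(broken) − Σ(formed) = 5506 − 5620 = −114 kJ

ΔH ≈ −114 kJ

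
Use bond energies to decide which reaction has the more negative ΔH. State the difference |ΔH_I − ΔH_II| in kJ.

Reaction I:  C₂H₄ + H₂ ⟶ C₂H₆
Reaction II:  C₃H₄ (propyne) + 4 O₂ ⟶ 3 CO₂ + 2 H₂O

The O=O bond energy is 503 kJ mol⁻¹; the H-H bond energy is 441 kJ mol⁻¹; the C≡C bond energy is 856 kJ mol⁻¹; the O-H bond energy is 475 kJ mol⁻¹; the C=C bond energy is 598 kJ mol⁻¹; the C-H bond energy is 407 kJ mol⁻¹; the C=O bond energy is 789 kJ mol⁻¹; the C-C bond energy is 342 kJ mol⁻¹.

Reaction I:
  Bonds broken (reactants):
    C-H: 4 × 407 = 1628
    C=C: 1 × 598 = 598
    H-H: 1 × 441 = 441
    Σ(broken) = 2667 kJ
  Bonds formed (products):
    C-C: 1 × 342 = 342
    C-H: 6 × 407 = 2442
    Σ(formed) = 2784 kJ
  ΔH_I = 2667 − 2784 = −117 kJ
Reaction II:
  Bonds broken (reactants):
    C≡C: 1 × 856 = 856
    C-C: 1 × 342 = 342
    C-H: 4 × 407 = 1628
    O=O: 4 × 503 = 2012
    Σ(broken) = 4838 kJ
  Bonds formed (products):
    C=O: 6 × 789 = 4734
    O-H: 4 × 475 = 1900
    Σ(formed) = 6634 kJ
  ΔH_II = 4838 − 6634 = −1796 kJ
ΔH_I − ΔH_II = +1679 kJ, so reaction II has the more negative ΔH; |ΔH_I − ΔH_II| = 1679 kJ.

Reaction II, by 1679 kJ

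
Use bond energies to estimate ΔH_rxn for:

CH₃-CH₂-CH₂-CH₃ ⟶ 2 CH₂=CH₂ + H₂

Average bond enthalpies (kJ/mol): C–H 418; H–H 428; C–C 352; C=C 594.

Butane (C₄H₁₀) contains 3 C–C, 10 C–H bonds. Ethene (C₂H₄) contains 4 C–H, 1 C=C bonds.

ΔH ≈ +276 kJ

Bonds broken (reactants):
  C–C: 3 × 352 = 1056
  C–H: 10 × 418 = 4180
  Σ(broken) = 5236 kJ
Bonds formed (products):
  C–H: 8 × 418 = 3344
  C=C: 2 × 594 = 1188
  H–H: 1 × 428 = 428
  Σ(formed) = 4960 kJ
ΔH = Σ(broken) − Σ(formed) = 5236 − 4960 = +276 kJ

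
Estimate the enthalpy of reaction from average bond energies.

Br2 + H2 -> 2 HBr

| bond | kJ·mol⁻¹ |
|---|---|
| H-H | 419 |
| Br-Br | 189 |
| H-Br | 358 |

ΔH ≈ −108 kJ

Bonds broken (reactants):
  Br-Br: 1 × 189 = 189
  H-H: 1 × 419 = 419
  Σ(broken) = 608 kJ
Bonds formed (products):
  H-Br: 2 × 358 = 716
  Σ(formed) = 716 kJ
ΔH = Σ(broken) − Σ(formed) = 608 − 716 = −108 kJ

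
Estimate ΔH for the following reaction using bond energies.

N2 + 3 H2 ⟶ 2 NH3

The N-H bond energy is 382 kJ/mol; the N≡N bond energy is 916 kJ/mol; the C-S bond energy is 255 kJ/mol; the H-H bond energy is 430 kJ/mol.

ΔH ≈ −86 kJ

Bonds broken (reactants):
  H-H: 3 × 430 = 1290
  N≡N: 1 × 916 = 916
  Σ(broken) = 2206 kJ
Bonds formed (products):
  N-H: 6 × 382 = 2292
  Σ(formed) = 2292 kJ
ΔH = Σ(broken) − Σ(formed) = 2206 − 2292 = −86 kJ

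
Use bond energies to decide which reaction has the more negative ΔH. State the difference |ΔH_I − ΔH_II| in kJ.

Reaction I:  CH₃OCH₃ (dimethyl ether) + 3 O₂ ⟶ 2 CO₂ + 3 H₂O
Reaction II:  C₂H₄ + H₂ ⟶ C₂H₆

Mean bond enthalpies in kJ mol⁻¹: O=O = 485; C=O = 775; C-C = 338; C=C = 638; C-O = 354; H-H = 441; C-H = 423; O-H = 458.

Reaction I, by 1042 kJ

Reaction I:
  Bonds broken (reactants):
    C-H: 6 × 423 = 2538
    C-O: 2 × 354 = 708
    O=O: 3 × 485 = 1455
    Σ(broken) = 4701 kJ
  Bonds formed (products):
    C=O: 4 × 775 = 3100
    O-H: 6 × 458 = 2748
    Σ(formed) = 5848 kJ
  ΔH_I = 4701 − 5848 = −1147 kJ
Reaction II:
  Bonds broken (reactants):
    C-H: 4 × 423 = 1692
    C=C: 1 × 638 = 638
    H-H: 1 × 441 = 441
    Σ(broken) = 2771 kJ
  Bonds formed (products):
    C-C: 1 × 338 = 338
    C-H: 6 × 423 = 2538
    Σ(formed) = 2876 kJ
  ΔH_II = 2771 − 2876 = −105 kJ
ΔH_I − ΔH_II = −1042 kJ, so reaction I has the more negative ΔH; |ΔH_I − ΔH_II| = 1042 kJ.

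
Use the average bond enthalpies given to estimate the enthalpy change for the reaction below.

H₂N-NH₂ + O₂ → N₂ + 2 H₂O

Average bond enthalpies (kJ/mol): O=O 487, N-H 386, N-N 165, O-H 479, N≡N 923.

Bonds broken (reactants):
  N-H: 4 × 386 = 1544
  N-N: 1 × 165 = 165
  O=O: 1 × 487 = 487
  Σ(broken) = 2196 kJ
Bonds formed (products):
  N≡N: 1 × 923 = 923
  O-H: 4 × 479 = 1916
  Σ(formed) = 2839 kJ
ΔH = Σ(broken) − Σ(formed) = 2196 − 2839 = −643 kJ

ΔH ≈ −643 kJ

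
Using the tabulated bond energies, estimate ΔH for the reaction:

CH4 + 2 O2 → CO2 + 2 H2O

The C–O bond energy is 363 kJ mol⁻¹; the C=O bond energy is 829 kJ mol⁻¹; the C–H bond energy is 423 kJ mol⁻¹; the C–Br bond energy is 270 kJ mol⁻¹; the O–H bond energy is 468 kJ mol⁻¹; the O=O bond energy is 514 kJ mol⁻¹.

Bonds broken (reactants):
  C–H: 4 × 423 = 1692
  O=O: 2 × 514 = 1028
  Σ(broken) = 2720 kJ
Bonds formed (products):
  C=O: 2 × 829 = 1658
  O–H: 4 × 468 = 1872
  Σ(formed) = 3530 kJ
ΔH = Σ(broken) − Σ(formed) = 2720 − 3530 = −810 kJ

ΔH ≈ −810 kJ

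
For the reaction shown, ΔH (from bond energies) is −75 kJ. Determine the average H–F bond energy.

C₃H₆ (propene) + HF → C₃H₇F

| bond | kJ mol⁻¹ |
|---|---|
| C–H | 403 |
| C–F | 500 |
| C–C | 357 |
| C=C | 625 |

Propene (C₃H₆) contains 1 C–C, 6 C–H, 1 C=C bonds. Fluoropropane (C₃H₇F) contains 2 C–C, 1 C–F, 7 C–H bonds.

Let D be the H–F bond energy.
Σ(broken) = 1×357 + 6×403 + 1×625 + 1×D = 3400 + D
Σ(formed) = 2×357 + 1×500 + 7×403 = 4035
ΔH = Σ(broken) − Σ(formed) = (3400 + D) − (4035) = −635 + D
Setting this equal to −75 kJ gives D = 560 kJ/mol.

D(H–F) ≈ 560 kJ/mol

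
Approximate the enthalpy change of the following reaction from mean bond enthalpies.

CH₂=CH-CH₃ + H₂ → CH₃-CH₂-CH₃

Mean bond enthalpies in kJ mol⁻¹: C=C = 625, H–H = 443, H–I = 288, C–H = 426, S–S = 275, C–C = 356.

Bonds broken (reactants):
  C–C: 1 × 356 = 356
  C–H: 6 × 426 = 2556
  C=C: 1 × 625 = 625
  H–H: 1 × 443 = 443
  Σ(broken) = 3980 kJ
Bonds formed (products):
  C–C: 2 × 356 = 712
  C–H: 8 × 426 = 3408
  Σ(formed) = 4120 kJ
ΔH = Σ(broken) − Σ(formed) = 3980 − 4120 = −140 kJ

ΔH ≈ −140 kJ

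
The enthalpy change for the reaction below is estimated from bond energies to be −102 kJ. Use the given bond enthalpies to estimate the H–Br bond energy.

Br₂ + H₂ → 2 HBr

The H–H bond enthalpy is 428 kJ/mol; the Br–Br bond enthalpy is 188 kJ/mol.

Let D be the H–Br bond energy.
Σ(broken) = 1×188 + 1×428 = 616
Σ(formed) = 2×D = 2D
ΔH = Σ(broken) − Σ(formed) = (616) − (2D) = +616 − 2D
Setting this equal to −102 kJ gives 2D = 718, so D = 359 kJ/mol.

D(H–Br) ≈ 359 kJ/mol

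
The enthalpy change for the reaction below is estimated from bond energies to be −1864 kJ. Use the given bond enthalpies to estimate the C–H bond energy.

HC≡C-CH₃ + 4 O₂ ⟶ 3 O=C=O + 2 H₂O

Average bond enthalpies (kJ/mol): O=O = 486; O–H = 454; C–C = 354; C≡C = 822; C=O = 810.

D(C–H) ≈ 423 kJ/mol

Let D be the C–H bond energy.
Σ(broken) = 1×822 + 1×354 + 4×D + 4×486 = 3120 + 4D
Σ(formed) = 6×810 + 4×454 = 6676
ΔH = Σ(broken) − Σ(formed) = (3120 + 4D) − (6676) = −3556 + 4D
Setting this equal to −1864 kJ gives 4D = 1692, so D = 423 kJ/mol.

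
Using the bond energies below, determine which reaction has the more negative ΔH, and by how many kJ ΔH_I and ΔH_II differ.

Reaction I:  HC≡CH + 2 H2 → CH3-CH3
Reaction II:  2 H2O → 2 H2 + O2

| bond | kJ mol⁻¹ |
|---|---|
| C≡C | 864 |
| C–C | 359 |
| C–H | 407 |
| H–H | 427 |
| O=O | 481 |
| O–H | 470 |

Reaction I, by 814 kJ

Reaction I:
  Bonds broken (reactants):
    C≡C: 1 × 864 = 864
    C–H: 2 × 407 = 814
    H–H: 2 × 427 = 854
    Σ(broken) = 2532 kJ
  Bonds formed (products):
    C–C: 1 × 359 = 359
    C–H: 6 × 407 = 2442
    Σ(formed) = 2801 kJ
  ΔH_I = 2532 − 2801 = −269 kJ
Reaction II:
  Bonds broken (reactants):
    O–H: 4 × 470 = 1880
    Σ(broken) = 1880 kJ
  Bonds formed (products):
    H–H: 2 × 427 = 854
    O=O: 1 × 481 = 481
    Σ(formed) = 1335 kJ
  ΔH_II = 1880 − 1335 = +545 kJ
ΔH_I − ΔH_II = −814 kJ, so reaction I has the more negative ΔH; |ΔH_I − ΔH_II| = 814 kJ.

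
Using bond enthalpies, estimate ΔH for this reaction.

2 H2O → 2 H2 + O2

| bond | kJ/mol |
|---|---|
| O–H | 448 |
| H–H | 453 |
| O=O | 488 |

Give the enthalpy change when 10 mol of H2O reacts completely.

ΔH = +1990 kJ

Bonds broken (reactants):
  O–H: 4 × 448 = 1792
  Σ(broken) = 1792 kJ
Bonds formed (products):
  H–H: 2 × 453 = 906
  O=O: 1 × 488 = 488
  Σ(formed) = 1394 kJ
ΔH = Σ(broken) − Σ(formed) = 1792 − 1394 = +398 kJ
For 5× the reaction as written: 5 × (+398) = +1990 kJ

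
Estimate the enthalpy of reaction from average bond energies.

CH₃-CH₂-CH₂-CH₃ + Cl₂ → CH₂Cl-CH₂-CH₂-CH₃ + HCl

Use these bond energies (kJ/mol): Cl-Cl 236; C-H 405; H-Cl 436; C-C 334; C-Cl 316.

ΔH ≈ −111 kJ

Bonds broken (reactants):
  C-C: 3 × 334 = 1002
  C-H: 10 × 405 = 4050
  Cl-Cl: 1 × 236 = 236
  Σ(broken) = 5288 kJ
Bonds formed (products):
  C-C: 3 × 334 = 1002
  C-Cl: 1 × 316 = 316
  C-H: 9 × 405 = 3645
  H-Cl: 1 × 436 = 436
  Σ(formed) = 5399 kJ
ΔH = Σ(broken) − Σ(formed) = 5288 − 5399 = −111 kJ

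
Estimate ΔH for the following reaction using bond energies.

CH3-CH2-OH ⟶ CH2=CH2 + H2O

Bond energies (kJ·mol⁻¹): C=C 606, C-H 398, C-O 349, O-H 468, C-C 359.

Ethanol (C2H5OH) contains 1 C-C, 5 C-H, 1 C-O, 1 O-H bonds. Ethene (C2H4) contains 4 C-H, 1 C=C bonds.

ΔH ≈ +32 kJ

Bonds broken (reactants):
  C-C: 1 × 359 = 359
  C-H: 5 × 398 = 1990
  C-O: 1 × 349 = 349
  O-H: 1 × 468 = 468
  Σ(broken) = 3166 kJ
Bonds formed (products):
  C-H: 4 × 398 = 1592
  C=C: 1 × 606 = 606
  O-H: 2 × 468 = 936
  Σ(formed) = 3134 kJ
ΔH = Σ(broken) − Σ(formed) = 3166 − 3134 = +32 kJ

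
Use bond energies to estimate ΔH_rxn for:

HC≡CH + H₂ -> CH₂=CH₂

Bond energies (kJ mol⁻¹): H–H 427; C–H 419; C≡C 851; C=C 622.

Bonds broken (reactants):
  C≡C: 1 × 851 = 851
  C–H: 2 × 419 = 838
  H–H: 1 × 427 = 427
  Σ(broken) = 2116 kJ
Bonds formed (products):
  C–H: 4 × 419 = 1676
  C=C: 1 × 622 = 622
  Σ(formed) = 2298 kJ
ΔH = Σ(broken) − Σ(formed) = 2116 − 2298 = −182 kJ

ΔH ≈ −182 kJ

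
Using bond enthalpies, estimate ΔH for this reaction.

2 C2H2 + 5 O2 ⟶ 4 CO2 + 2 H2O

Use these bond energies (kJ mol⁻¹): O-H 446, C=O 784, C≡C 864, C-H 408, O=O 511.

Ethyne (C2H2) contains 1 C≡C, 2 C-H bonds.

ΔH ≈ −2141 kJ

Bonds broken (reactants):
  C≡C: 2 × 864 = 1728
  C-H: 4 × 408 = 1632
  O=O: 5 × 511 = 2555
  Σ(broken) = 5915 kJ
Bonds formed (products):
  C=O: 8 × 784 = 6272
  O-H: 4 × 446 = 1784
  Σ(formed) = 8056 kJ
ΔH = Σ(broken) − Σ(formed) = 5915 − 8056 = −2141 kJ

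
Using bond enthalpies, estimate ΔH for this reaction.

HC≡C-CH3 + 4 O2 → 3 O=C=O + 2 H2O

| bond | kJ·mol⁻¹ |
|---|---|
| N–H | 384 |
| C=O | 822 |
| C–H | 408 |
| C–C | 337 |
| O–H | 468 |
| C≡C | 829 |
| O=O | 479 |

ΔH ≈ −2090 kJ

Bonds broken (reactants):
  C≡C: 1 × 829 = 829
  C–C: 1 × 337 = 337
  C–H: 4 × 408 = 1632
  O=O: 4 × 479 = 1916
  Σ(broken) = 4714 kJ
Bonds formed (products):
  C=O: 6 × 822 = 4932
  O–H: 4 × 468 = 1872
  Σ(formed) = 6804 kJ
ΔH = Σ(broken) − Σ(formed) = 4714 − 6804 = −2090 kJ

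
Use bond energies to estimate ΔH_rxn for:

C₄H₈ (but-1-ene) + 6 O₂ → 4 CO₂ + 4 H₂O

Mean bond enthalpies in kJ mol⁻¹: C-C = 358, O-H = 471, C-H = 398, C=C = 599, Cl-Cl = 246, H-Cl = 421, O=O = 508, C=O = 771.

Bonds broken (reactants):
  C-C: 2 × 358 = 716
  C-H: 8 × 398 = 3184
  C=C: 1 × 599 = 599
  O=O: 6 × 508 = 3048
  Σ(broken) = 7547 kJ
Bonds formed (products):
  C=O: 8 × 771 = 6168
  O-H: 8 × 471 = 3768
  Σ(formed) = 9936 kJ
ΔH = Σ(broken) − Σ(formed) = 7547 − 9936 = −2389 kJ

ΔH ≈ −2389 kJ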